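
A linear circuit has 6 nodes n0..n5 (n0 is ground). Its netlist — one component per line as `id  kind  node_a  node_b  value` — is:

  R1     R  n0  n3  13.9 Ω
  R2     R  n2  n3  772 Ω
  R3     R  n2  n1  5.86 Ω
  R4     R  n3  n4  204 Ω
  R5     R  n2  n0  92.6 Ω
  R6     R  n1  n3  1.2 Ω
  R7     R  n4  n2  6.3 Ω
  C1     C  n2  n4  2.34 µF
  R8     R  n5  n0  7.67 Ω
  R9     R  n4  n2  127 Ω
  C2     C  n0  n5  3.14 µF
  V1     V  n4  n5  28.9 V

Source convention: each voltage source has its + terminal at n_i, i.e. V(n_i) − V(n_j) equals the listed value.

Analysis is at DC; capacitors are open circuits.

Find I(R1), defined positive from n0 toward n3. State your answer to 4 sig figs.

Apply KCL at each of the 5 non-ground nodes and solve the resulting linear system.
Node n1: branches {R3, R6} → V_1 = 11.81
Node n2: branches {R2, R3, R5, R7, C1, R9} → V_2 = 16.08
Node n3: branches {R1, R2, R4, R6} → V_3 = 10.94
Node n4: branches {R4, R7, C1, R9, V1} → V_4 = 21.53
Node n5: branches {R8, C2, V1} → V_5 = -7.367
Source currents: i(V1)=-0.9605

-0.7869 A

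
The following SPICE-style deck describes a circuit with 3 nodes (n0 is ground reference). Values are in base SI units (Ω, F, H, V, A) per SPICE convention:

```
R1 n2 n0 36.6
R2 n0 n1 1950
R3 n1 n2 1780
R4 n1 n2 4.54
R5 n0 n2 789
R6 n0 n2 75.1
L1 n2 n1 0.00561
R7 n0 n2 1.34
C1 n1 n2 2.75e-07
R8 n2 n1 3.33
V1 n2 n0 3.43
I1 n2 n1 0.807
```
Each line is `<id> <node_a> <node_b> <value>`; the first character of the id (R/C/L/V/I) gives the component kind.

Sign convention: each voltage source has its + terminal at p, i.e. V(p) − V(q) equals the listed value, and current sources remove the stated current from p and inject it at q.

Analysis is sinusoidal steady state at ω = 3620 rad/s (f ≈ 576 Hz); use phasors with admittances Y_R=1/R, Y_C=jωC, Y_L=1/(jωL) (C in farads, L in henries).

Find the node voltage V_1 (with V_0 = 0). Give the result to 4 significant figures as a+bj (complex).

Element admittances at ω=3620 rad/s:
  Y(R1) = 0.02732+0.000j S between n2,n0
  Y(R2) = 0.0005128+0.000j S between n0,n1
  Y(R3) = 0.0005618+0.000j S between n1,n2
  Y(R4) = 0.2203+0.000j S between n1,n2
  Y(R5) = 0.001267+0.000j S between n0,n2
  Y(R6) = 0.01332+0.000j S between n0,n2
  Y(L1) = 0.000-0.04924j S between n2,n1
  Y(R7) = 0.7463+0.000j S between n0,n2
  Y(C1) = 0.000+0.0009955j S between n1,n2
  Y(R8) = 0.3003+0.000j S between n2,n1
  V1: constraint V(n2)−V(n0) = 3.43
  I1: injects 0.807 A into n1 (from n2)
Assemble and solve the 3×3 MNA system:
  V(n1)=4.961+0.1416j  V(n2)=3.430+0.000j
  i(V1)=-2.706-7.260e-05j

4.961+0.1416j V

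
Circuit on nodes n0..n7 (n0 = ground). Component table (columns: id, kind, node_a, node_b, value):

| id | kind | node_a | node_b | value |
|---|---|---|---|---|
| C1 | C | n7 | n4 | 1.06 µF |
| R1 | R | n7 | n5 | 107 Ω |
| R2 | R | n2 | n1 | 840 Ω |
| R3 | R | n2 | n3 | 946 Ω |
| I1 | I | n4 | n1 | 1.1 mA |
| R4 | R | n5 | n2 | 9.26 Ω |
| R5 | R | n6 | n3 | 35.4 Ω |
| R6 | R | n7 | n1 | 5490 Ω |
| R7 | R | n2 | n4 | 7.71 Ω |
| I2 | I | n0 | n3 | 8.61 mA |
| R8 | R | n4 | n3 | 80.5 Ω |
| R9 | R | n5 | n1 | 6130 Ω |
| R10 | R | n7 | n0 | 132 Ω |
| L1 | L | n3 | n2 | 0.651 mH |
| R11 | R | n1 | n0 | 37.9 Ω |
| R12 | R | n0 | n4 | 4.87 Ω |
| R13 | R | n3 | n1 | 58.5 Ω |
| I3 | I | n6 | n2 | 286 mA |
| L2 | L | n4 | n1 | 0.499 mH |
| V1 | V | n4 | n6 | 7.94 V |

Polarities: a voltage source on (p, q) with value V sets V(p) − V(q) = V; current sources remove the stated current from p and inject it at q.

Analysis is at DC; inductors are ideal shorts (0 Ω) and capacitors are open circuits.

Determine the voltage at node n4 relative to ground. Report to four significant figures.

0.03038 V

MNA unknowns: 7 node voltages V₁..V_7 plus 3 source currents (L1, L2, V1)
C1: Y=0.000 on G[7,4]
R1: Y=0.009346 on G[7,5]
R2: Y=0.001190 on G[2,1]
R3: Y=0.001057 on G[2,3]
I1: z[4]−=0.0011, z[1]+=0.0011
R4: Y=0.1080 on G[5,2]
R5: Y=0.02825 on G[6,3]
R6: Y=0.0001821 on G[7,1]
R7: Y=0.1297 on G[2,4]
I2: z[0]−=0.00861, z[3]+=0.00861
R8: Y=0.01242 on G[4,3]
R9: Y=0.0001631 on G[5,1]
R10: Y=0.007576 on G[7,0]
L1: row V3−V2=0, i_L1 at 3,2
R11: Y=0.02639 on G[1,0]
R12: Y=0.2053 on G[0,4]
R13: Y=0.01709 on G[3,1]
I3: z[6]−=0.286, z[2]+=0.286
L2: row V4−V1=0, i_L2 at 4,1
V1: row V4−V6=7.94, i_V1 at 4,6
solve → V1=0.03038, V2=0.3943, V3=0.3943, V4=0.03038, V5=0.3789, V6=-7.910, V7=0.2074
aux → i_L1=-0.2367, i_L2=-0.007042, i_V1=0.05143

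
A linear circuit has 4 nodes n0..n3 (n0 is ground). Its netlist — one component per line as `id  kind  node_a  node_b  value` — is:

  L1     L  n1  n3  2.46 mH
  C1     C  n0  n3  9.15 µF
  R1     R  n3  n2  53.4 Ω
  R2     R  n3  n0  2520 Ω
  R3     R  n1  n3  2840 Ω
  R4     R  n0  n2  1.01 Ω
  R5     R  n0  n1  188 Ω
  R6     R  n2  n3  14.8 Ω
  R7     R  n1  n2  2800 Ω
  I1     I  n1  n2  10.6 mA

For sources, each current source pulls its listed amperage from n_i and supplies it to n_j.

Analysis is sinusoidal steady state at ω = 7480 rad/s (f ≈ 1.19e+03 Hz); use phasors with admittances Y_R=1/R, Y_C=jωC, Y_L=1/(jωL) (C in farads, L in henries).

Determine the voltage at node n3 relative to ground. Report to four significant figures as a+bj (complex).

-0.06289+0.06277j V

Element admittances at ω=7480 rad/s:
  Y(L1) = 0.000-0.05435j S between n1,n3
  Y(C1) = 0.000+0.06844j S between n0,n3
  Y(R1) = 0.01873+0.000j S between n3,n2
  Y(R2) = 0.0003968+0.000j S between n3,n0
  Y(R3) = 0.0003521+0.000j S between n1,n3
  Y(R4) = 0.9901+0.000j S between n0,n2
  Y(R5) = 0.005319+0.000j S between n0,n1
  Y(R6) = 0.06757+0.000j S between n2,n3
  Y(R7) = 0.0003571+0.000j S between n1,n2
  I1: injects 0.0106 A into n2 (from n1)
Assemble and solve the 3×3 MNA system:
  V(n1)=-0.07710-0.1241j  V(n2)=0.004778+0.004989j  V(n3)=-0.06289+0.06277j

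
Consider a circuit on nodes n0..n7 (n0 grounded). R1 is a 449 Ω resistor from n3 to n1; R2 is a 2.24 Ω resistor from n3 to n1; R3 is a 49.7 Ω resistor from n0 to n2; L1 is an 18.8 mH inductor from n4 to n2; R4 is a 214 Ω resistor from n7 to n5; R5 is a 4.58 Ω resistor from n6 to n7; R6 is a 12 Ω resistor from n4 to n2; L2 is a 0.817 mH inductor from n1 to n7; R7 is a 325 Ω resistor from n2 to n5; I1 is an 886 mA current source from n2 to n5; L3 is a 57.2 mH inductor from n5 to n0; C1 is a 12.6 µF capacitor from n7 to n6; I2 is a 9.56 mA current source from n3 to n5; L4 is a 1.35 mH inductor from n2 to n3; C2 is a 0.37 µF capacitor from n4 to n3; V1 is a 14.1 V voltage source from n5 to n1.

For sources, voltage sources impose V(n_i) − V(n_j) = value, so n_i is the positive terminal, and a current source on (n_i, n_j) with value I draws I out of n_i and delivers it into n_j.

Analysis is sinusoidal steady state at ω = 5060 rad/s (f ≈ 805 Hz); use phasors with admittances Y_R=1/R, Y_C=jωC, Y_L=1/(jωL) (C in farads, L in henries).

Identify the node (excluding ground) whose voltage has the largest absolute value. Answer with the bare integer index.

5

Apply KCL at each of the 7 non-ground nodes and solve the resulting linear system.
Node n1: branches {R1, R2, L2, V1} → V_1 = 0.2099+8.131j
Node n2: branches {R3, L1, R6, R7, I1, L4} → V_2 = -1.396+2.457j
Node n3: branches {R1, R2, I2, L4, C2} → V_3 = -1.616+8.059j
Node n4: branches {L1, R6, C2} → V_4 = -1.520+2.439j
Node n5: branches {R4, R7, I1, L3, I2, V1} → V_5 = 14.31+8.131j
Node n6: branches {R5, C1} → V_6 = 0.2152+8.403j
Node n7: branches {R4, R5, L2, C1} → V_7 = 0.2152+8.403j
Source currents: i(V1)=0.7533+0.03326j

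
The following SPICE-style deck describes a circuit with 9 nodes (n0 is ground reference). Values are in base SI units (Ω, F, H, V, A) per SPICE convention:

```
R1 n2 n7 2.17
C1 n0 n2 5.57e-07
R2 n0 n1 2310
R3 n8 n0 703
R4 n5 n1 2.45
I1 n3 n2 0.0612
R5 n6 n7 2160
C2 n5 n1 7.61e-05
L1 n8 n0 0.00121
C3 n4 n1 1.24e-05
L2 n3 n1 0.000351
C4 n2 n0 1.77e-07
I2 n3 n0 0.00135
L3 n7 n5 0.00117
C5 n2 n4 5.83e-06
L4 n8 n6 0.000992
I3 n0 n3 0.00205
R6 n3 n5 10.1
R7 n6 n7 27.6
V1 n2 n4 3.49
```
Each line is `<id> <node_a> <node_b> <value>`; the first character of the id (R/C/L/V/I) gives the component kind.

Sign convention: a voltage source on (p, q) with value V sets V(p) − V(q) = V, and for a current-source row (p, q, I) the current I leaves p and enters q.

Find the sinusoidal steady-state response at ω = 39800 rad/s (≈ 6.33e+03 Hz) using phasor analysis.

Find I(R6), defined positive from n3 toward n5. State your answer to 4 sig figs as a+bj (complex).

-0.03882-0.03073j A

MNA unknowns: 8 node voltages V₁..V_8 plus 1 source current (V1)
R1: Y=0.4608+0.000j on G[2,7]
C1: Y=0.000+0.02217j on G[0,2]
R2: Y=0.0004329+0.000j on G[0,1]
R3: Y=0.001422+0.000j on G[8,0]
R4: Y=0.4082+0.000j on G[5,1]
I1: z[3]−=0.0612, z[2]+=0.0612
R5: Y=0.0004630+0.000j on G[6,7]
C2: Y=0.000+3.029j on G[5,1]
L1: Y=0.000-0.02076j on G[8,0]
C3: Y=0.000+0.4935j on G[4,1]
L2: Y=0.000-0.07158j on G[3,1]
C4: Y=0.000+0.007045j on G[2,0]
I2: z[3]−=0.00135, z[0]+=0.00135
L3: Y=0.000-0.02147j on G[7,5]
C5: Y=0.000+0.2320j on G[2,4]
L4: Y=0.000-0.02533j on G[8,6]
I3: z[0]−=0.00205, z[3]+=0.00205
R6: Y=0.09901+0.000j on G[3,5]
R7: Y=0.03623+0.000j on G[6,7]
V1: row V2−V4=3.49, i_V1 at 2,4
solve → V1=-3.680+0.08146j, V2=-0.02950-0.03595j, V3=-4.109-0.2215j, V4=-3.519-0.03595j, V5=-3.717+0.08893j, V6=-0.06816+0.1114j, V7=-0.03429+0.1339j, V8=-0.03553+0.06229j
aux → i_V1=0.05794-0.7307j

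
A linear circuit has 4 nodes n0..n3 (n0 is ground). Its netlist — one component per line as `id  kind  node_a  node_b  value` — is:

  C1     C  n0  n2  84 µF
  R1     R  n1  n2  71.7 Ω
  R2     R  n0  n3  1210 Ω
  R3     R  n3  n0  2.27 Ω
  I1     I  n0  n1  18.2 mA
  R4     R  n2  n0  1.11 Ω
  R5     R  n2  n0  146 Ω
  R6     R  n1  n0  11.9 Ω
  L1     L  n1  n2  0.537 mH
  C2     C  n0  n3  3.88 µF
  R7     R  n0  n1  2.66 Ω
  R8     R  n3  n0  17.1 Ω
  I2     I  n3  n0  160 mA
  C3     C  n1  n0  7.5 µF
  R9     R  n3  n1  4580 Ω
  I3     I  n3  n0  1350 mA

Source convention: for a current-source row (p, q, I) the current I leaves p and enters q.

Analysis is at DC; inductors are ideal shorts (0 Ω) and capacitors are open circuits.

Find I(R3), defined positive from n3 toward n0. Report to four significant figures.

MNA unknowns: 3 node voltages V₁..V_3 plus 1 source current (L1)
C1: Y=0.000 on G[0,2]
R1: Y=0.01395 on G[1,2]
R2: Y=0.0008264 on G[0,3]
R3: Y=0.4405 on G[3,0]
I1: z[0]−=0.0182, z[1]+=0.0182
R4: Y=0.9009 on G[2,0]
R5: Y=0.006849 on G[2,0]
R6: Y=0.08403 on G[1,0]
L1: row V1−V2=0, i_L1 at 1,2
C2: Y=0.000 on G[0,3]
R7: Y=0.3759 on G[0,1]
R8: Y=0.05848 on G[3,0]
I2: z[3]−=0.16, z[0]+=0.16
C3: Y=0.000 on G[1,0]
R9: Y=0.0002183 on G[3,1]
I3: z[3]−=1.35, z[0]+=1.35
solve → V1=0.01282, V2=0.01282, V3=-3.020
aux → i_L1=0.01164

-1.330 A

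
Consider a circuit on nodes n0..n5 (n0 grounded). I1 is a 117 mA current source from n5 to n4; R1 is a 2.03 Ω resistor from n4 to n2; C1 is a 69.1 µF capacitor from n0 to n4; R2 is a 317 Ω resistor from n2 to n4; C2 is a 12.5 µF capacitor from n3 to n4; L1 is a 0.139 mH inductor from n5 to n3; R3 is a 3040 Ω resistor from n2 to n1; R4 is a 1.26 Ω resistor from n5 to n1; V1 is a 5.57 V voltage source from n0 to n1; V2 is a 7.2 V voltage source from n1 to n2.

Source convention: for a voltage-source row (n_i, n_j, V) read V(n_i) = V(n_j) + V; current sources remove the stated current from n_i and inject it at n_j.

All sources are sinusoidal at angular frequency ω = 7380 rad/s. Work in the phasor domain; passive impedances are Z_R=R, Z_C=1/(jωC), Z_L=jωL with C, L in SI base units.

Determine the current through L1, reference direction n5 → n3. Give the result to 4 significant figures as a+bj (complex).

0.5619-0.08186j A

Element admittances at ω=7380 rad/s:
  I1: injects 0.117 A into n4 (from n5)
  Y(R1) = 0.4926+0.000j S between n4,n2
  Y(C1) = 0.000+0.5100j S between n0,n4
  Y(R2) = 0.003155+0.000j S between n2,n4
  Y(C2) = 0.000+0.09225j S between n3,n4
  Y(L1) = 0.000-0.9748j S between n5,n3
  Y(R3) = 0.0003289+0.000j S between n2,n1
  Y(R4) = 0.7937+0.000j S between n5,n1
  V1: constraint V(n0)−V(n1) = 5.57
  V2: constraint V(n1)−V(n2) = 7.2
Assemble and solve the 7×7 MNA system:
  V(n1)=-5.570+0.000j  V(n2)=-12.77+0.000j  V(n3)=-6.509-0.4733j  V(n4)=-5.622+5.618j  V(n5)=-6.425+0.1031j
  i(V1)=-2.865-2.867j  i(V2)=-3.546-2.785j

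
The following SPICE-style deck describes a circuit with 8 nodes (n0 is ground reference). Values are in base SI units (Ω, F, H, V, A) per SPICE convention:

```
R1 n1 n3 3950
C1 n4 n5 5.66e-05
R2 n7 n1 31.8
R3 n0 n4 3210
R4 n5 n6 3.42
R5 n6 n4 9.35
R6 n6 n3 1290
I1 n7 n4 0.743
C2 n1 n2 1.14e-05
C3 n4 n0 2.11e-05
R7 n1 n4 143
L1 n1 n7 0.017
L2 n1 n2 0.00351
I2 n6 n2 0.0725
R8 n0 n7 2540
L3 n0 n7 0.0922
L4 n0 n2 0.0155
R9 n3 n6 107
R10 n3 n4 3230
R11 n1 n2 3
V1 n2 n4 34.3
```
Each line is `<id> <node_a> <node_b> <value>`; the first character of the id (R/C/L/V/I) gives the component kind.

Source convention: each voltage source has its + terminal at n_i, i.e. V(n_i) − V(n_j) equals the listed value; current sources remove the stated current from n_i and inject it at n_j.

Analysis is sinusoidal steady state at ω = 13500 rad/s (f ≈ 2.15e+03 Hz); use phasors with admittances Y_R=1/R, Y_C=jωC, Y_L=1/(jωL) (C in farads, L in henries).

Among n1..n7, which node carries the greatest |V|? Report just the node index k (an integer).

2

Apply KCL at each of the 7 non-ground nodes and solve the resulting linear system.
Node n1: branches {R1, R2, C2, R7, L1, L2, R11} → V_1 = 32.39+1.016j
Node n2: branches {C2, L2, I2, L4, R11, V1} → V_2 = 34.91+0.007888j
Node n3: branches {R1, R6, R9, R10} → V_3 = 1.209+0.07492j
Node n4: branches {C1, R3, R5, I1, C3, R7, R10, V1} → V_4 = 0.6141+0.007888j
Node n5: branches {C1, R4} → V_5 = 0.6081+0.06935j
Node n6: branches {R4, R5, R6, I2, R9} → V_6 = 0.4474+0.05343j
Node n7: branches {R2, I1, L1, R8, L3} → V_7 = 9.110-1.953j
Source currents: i(V1)=-0.9027+0.1677j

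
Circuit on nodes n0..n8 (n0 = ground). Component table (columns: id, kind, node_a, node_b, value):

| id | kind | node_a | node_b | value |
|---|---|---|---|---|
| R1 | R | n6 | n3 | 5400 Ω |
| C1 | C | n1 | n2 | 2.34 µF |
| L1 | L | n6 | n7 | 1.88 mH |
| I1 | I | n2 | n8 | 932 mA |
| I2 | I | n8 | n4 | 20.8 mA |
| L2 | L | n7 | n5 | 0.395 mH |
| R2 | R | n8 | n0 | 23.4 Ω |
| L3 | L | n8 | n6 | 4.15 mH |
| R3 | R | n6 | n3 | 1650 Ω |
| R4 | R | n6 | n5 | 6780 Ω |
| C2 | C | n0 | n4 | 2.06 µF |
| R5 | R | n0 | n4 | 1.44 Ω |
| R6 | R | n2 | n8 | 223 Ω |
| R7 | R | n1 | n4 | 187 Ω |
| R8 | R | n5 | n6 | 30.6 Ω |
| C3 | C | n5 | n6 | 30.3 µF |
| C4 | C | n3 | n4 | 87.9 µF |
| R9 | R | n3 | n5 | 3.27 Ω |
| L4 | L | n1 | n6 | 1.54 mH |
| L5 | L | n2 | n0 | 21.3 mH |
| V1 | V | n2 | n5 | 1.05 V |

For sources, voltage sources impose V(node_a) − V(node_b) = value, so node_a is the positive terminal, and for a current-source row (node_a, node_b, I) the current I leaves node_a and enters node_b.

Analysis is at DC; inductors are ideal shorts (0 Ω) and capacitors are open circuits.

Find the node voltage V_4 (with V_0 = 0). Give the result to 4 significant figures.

0.02170 V

MNA unknowns: 8 node voltages V₁..V_8 plus 6 source currents (L1, L2, L3, L4, L5, V1)
R1: Y=0.0001852 on G[6,3]
C1: Y=0.000 on G[1,2]
L1: row V6−V7=0, i_L1 at 6,7
I1: z[2]−=0.932, z[8]+=0.932
I2: z[8]−=0.0208, z[4]+=0.0208
L2: row V7−V5=0, i_L2 at 7,5
R2: Y=0.04274 on G[8,0]
L3: row V8−V6=0, i_L3 at 8,6
R3: Y=0.0006061 on G[6,3]
R4: Y=0.0001475 on G[6,5]
C2: Y=0.000 on G[0,4]
R5: Y=0.6944 on G[0,4]
R6: Y=0.004484 on G[2,8]
R7: Y=0.005348 on G[1,4]
R8: Y=0.03268 on G[5,6]
C3: Y=0.000 on G[5,6]
C4: Y=0.000 on G[3,4]
R9: Y=0.3058 on G[3,5]
L4: row V1−V6=0, i_L4 at 1,6
L5: row V2−V0=0, i_L5 at 2,0
V1: row V2−V5=1.05, i_V1 at 2,5
solve → V1=-1.050, V2=0.000, V3=-1.050, V4=0.02170, V5=-1.050, V6=-1.050, V7=-1.050, V8=-1.050
aux → i_L1=0.9665, i_L2=0.9665, i_L3=0.9608, i_L4=0.005731, i_L5=0.02980, i_V1=-0.9665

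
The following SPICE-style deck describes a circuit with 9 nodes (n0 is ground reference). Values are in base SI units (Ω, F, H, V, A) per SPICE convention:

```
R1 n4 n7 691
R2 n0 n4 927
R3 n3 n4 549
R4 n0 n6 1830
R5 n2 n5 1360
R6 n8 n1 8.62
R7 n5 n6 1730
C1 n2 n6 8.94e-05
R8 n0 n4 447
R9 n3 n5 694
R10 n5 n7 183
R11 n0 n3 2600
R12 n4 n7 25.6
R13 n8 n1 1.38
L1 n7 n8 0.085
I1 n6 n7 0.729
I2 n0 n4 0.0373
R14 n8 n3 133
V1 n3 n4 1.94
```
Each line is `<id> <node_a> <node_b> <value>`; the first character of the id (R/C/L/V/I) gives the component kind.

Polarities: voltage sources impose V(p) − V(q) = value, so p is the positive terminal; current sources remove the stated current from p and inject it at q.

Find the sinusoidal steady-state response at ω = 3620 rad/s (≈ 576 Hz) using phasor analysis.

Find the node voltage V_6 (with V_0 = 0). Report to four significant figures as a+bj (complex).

MNA unknowns: 8 node voltages V₁..V_8 plus 1 source current (V1)
R1: Y=0.001447+0.000j on G[4,7]
R2: Y=0.001079+0.000j on G[0,4]
R3: Y=0.001821+0.000j on G[3,4]
R4: Y=0.0005464+0.000j on G[0,6]
R5: Y=0.0007353+0.000j on G[2,5]
R6: Y=0.1160+0.000j on G[8,1]
R7: Y=0.0005780+0.000j on G[5,6]
C1: Y=0.000+0.3236j on G[2,6]
R8: Y=0.002237+0.000j on G[0,4]
R9: Y=0.001441+0.000j on G[3,5]
R10: Y=0.005464+0.000j on G[5,7]
R11: Y=0.0003846+0.000j on G[0,3]
R12: Y=0.03906+0.000j on G[4,7]
R13: Y=0.7246+0.000j on G[8,1]
L1: Y=0.000-0.003250j on G[7,8]
I1: z[6]−=0.729, z[7]+=0.729
I2: z[0]−=0.0373, z[4]+=0.0373
R14: Y=0.007519+0.000j on G[8,3]
V1: row V3−V4=1.94, i_V1 at 3,4
solve → V1=70.76-2.073j, V2=-392.2-0.4152j, V3=69.74-0.07017j, V4=67.80-0.07017j, V5=-0.3234+0.1744j, V6=-392.2+0.4752j, V7=75.39+0.2864j, V8=70.76-2.073j
aux → i_V1=-0.1236-0.01468j

-392.2+0.4752j V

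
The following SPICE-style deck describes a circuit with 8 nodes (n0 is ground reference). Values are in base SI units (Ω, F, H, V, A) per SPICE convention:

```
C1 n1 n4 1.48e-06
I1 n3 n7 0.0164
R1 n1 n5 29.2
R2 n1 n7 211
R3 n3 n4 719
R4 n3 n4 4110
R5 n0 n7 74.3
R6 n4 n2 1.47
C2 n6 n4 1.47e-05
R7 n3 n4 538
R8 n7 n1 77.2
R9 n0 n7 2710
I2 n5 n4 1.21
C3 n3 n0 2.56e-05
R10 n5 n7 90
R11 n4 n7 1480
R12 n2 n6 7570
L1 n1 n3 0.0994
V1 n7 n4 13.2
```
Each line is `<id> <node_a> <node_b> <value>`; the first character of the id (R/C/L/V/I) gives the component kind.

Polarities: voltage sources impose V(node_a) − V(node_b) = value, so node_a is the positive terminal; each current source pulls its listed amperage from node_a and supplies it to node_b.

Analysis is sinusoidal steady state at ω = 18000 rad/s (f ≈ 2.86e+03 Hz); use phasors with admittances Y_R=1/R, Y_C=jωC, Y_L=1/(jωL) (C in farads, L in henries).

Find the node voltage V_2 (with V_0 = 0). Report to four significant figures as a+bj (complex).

-9.911-0.6559j V

Apply KCL at each of the 7 non-ground nodes and solve the resulting linear system.
Node n1: branches {C1, R1, R2, R8, L1} → V_1 = -20.92+10.14j
Node n2: branches {R6, R12} → V_2 = -9.911-0.6559j
Node n3: branches {I1, R3, R4, R7, C3, L1} → V_3 = 0.01968+0.09868j
Node n4: branches {C1, R3, R4, R6, C2, R7, I2, R11, V1} → V_4 = -9.911-0.6559j
Node n5: branches {R1, I2, R10} → V_5 = -41.67+7.498j
Node n6: branches {C2, R12} → V_6 = -9.911-0.6559j
Node n7: branches {I1, R2, R5, R8, R9, R10, R11, V1} → V_7 = 3.289-0.6559j
Source currents: i(V1)=-0.9659+0.2907j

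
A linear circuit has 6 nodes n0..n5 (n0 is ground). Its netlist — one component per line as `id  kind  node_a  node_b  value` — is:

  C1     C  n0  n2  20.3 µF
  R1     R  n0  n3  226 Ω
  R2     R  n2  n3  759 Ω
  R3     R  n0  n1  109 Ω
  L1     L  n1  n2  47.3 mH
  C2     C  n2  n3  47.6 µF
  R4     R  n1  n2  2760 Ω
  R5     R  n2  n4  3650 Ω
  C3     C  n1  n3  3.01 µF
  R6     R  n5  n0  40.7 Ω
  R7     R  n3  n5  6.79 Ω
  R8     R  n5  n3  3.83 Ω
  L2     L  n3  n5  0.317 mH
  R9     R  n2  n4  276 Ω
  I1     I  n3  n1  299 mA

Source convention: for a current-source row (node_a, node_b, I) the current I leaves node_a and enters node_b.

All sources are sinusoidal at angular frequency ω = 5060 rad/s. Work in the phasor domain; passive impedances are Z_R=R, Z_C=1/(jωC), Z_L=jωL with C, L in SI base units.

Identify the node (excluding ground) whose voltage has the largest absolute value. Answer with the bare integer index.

1

Apply KCL at each of the 5 non-ground nodes and solve the resulting linear system.
Node n1: branches {R3, L1, R4, C3, I1} → V_1 = 13.19-13.60j
Node n2: branches {C1, R2, L1, C2, R4, R5, R9} → V_2 = 0.6835+1.528j
Node n3: branches {R1, R2, C2, C3, R7, R8, L2, I1} → V_3 = 1.212+1.939j
Node n4: branches {R5, R9} → V_4 = 0.6835+1.528j
Node n5: branches {R6, R7, R8, L2} → V_5 = 1.242+1.871j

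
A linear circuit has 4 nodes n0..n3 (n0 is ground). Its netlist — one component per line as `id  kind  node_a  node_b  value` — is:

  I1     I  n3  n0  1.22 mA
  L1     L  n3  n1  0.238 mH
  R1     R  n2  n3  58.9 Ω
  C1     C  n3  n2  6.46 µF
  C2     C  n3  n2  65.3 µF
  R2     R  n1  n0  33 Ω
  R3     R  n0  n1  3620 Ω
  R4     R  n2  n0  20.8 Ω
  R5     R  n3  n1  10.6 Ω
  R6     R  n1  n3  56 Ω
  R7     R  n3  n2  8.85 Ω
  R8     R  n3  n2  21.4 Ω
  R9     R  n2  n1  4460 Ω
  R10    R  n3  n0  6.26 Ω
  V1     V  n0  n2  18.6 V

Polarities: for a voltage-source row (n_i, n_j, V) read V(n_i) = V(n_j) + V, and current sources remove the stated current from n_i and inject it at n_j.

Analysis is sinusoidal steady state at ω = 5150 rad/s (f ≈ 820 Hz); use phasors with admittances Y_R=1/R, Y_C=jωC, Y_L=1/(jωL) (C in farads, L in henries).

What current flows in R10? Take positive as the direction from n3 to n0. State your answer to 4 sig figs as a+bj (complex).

-2.209-0.7738j A

Element admittances at ω=5150 rad/s:
  I1: injects 0.00122 A into n0 (from n3)
  Y(L1) = 0.000-0.8159j S between n3,n1
  Y(R1) = 0.01698+0.000j S between n2,n3
  Y(C1) = 0.000+0.03327j S between n3,n2
  Y(C2) = 0.000+0.3363j S between n3,n2
  Y(R2) = 0.03030+0.000j S between n1,n0
  Y(R3) = 0.0002762+0.000j S between n0,n1
  Y(R4) = 0.04808+0.000j S between n2,n0
  Y(R5) = 0.09434+0.000j S between n3,n1
  Y(R6) = 0.01786+0.000j S between n1,n3
  Y(R7) = 0.1130+0.000j S between n3,n2
  Y(R8) = 0.04673+0.000j S between n3,n2
  Y(R9) = 0.0002242+0.000j S between n2,n1
  Y(R10) = 0.1597+0.000j S between n3,n0
  V1: constraint V(n0)−V(n2) = 18.6
Assemble and solve the 4×4 MNA system:
  V(n1)=-13.92-4.311j  V(n2)=-18.60+0.000j  V(n3)=-13.83-4.844j
  i(V1)=-3.528-0.9056j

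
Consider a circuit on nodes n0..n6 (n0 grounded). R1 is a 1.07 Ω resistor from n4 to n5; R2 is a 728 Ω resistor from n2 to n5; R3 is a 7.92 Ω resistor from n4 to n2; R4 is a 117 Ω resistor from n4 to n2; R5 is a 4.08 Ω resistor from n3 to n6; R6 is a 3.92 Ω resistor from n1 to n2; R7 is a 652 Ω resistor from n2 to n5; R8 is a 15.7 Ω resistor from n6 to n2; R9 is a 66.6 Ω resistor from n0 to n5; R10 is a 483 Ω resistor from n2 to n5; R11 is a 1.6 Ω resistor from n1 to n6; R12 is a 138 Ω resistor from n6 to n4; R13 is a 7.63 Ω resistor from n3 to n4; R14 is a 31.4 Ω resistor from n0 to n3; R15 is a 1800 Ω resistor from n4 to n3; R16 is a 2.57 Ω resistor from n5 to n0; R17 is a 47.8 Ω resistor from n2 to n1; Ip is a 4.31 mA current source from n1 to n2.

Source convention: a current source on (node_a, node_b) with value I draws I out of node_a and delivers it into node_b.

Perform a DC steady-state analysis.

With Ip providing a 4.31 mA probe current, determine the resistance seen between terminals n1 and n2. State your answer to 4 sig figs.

Element admittances at DC:
  Y(R1) = 0.9346 S between n4,n5
  Y(R2) = 0.001374 S between n2,n5
  Y(R3) = 0.1263 S between n4,n2
  Y(R4) = 0.008547 S between n4,n2
  Y(R5) = 0.2451 S between n3,n6
  Y(R6) = 0.2551 S between n1,n2
  Y(R7) = 0.001534 S between n2,n5
  Y(R8) = 0.06369 S between n6,n2
  Y(R9) = 0.01502 S between n0,n5
  Y(R10) = 0.002070 S between n2,n5
  Y(R11) = 0.6250 S between n1,n6
  Y(R12) = 0.007246 S between n6,n4
  Y(R13) = 0.1311 S between n3,n4
  Y(R14) = 0.03185 S between n0,n3
  Y(R15) = 0.0005556 S between n4,n3
  Y(R16) = 0.3891 S between n5,n0
  Y(R17) = 0.02092 S between n2,n1
  Ip: injects 0.00431 A into n2 (from n1)
Assemble and solve the 6×6 MNA system:
  V(n1)=-0.007002  V(n2)=0.004367  V(n3)=-0.002975  V(n4)=0.0003138  V(n5)=0.0002344  V(n6)=-0.005127

R_eq = 2.638 Ω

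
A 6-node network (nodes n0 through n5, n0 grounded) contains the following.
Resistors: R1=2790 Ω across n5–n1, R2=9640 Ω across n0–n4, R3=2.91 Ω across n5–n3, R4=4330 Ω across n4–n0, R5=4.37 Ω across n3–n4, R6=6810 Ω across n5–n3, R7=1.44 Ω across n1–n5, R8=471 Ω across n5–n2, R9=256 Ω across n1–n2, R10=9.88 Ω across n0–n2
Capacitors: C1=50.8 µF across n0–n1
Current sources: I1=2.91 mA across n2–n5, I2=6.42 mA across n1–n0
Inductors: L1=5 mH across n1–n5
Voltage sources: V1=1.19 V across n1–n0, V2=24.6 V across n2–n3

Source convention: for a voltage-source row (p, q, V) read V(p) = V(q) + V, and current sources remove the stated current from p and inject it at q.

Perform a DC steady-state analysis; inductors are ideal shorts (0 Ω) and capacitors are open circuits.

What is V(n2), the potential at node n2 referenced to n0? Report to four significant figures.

Apply KCL at each of the 5 non-ground nodes and solve the resulting linear system.
Node n1: branches {R1, C1, R7, R9, L1, I2, V1} → V_1 = 1.190
Node n2: branches {I1, R8, R9, R10, V2} → V_2 = 19.67
Node n3: branches {R3, R5, R6, V2} → V_3 = -4.929
Node n4: branches {R2, R4, R5} → V_4 = -4.922
Node n5: branches {R1, I1, R3, R6, R7, R8, L1} → V_5 = 1.190
Source currents: i(L1)=2.062, i(V1)=-1.996, i(V2)=-2.105

19.67 V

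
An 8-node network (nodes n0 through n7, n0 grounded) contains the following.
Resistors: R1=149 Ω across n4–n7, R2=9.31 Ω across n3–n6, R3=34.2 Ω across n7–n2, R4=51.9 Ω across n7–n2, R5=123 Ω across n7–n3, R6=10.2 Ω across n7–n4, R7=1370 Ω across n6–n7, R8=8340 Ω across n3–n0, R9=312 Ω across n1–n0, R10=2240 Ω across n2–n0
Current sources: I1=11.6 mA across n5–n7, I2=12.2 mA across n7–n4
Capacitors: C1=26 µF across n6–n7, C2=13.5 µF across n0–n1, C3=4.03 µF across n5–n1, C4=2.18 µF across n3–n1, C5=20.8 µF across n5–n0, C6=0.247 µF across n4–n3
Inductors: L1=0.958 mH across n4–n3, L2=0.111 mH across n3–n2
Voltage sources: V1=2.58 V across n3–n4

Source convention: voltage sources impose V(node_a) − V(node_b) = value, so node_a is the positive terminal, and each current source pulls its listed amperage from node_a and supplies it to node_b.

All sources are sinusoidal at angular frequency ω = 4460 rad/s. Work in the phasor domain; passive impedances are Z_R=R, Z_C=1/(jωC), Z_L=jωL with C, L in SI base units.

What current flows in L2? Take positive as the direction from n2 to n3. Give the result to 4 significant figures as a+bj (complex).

Element admittances at ω=4460 rad/s:
  Y(R1) = 0.006711+0.000j S between n4,n7
  I1: injects 0.0116 A into n7 (from n5)
  Y(R2) = 0.1074+0.000j S between n3,n6
  Y(R3) = 0.02924+0.000j S between n7,n2
  Y(R4) = 0.01927+0.000j S between n7,n2
  Y(C1) = 0.000+0.1160j S between n6,n7
  Y(L1) = 0.000-0.2340j S between n4,n3
  Y(C2) = 0.000+0.06021j S between n0,n1
  Y(C3) = 0.000+0.01797j S between n5,n1
  Y(C4) = 0.000+0.009723j S between n3,n1
  Y(R5) = 0.008130+0.000j S between n7,n3
  Y(R6) = 0.09804+0.000j S between n7,n4
  I2: injects 0.0122 A into n4 (from n7)
  Y(R7) = 0.0007299+0.000j S between n6,n7
  Y(L2) = 0.000-2.020j S between n3,n2
  Y(R8) = 0.0001199+0.000j S between n3,n0
  Y(C5) = 0.000+0.09277j S between n5,n0
  Y(C6) = 0.000+0.001102j S between n4,n3
  Y(R9) = 0.003205+0.000j S between n1,n0
  Y(R10) = 0.0004464+0.000j S between n2,n0
  V1: constraint V(n3)−V(n4) = 2.58
Assemble and solve the 8×8 MNA system:
  V(n1)=0.01551-0.1278j  V(n2)=0.08579-1.344j  V(n3)=0.09343-1.316j  V(n4)=-2.487-1.316j  V(n5)=0.002517+0.08401j  V(n6)=-0.6737-1.746j  V(n7)=-1.077-1.038j
  i(V1)=-0.1599+0.5719j

-0.05642+0.01543j A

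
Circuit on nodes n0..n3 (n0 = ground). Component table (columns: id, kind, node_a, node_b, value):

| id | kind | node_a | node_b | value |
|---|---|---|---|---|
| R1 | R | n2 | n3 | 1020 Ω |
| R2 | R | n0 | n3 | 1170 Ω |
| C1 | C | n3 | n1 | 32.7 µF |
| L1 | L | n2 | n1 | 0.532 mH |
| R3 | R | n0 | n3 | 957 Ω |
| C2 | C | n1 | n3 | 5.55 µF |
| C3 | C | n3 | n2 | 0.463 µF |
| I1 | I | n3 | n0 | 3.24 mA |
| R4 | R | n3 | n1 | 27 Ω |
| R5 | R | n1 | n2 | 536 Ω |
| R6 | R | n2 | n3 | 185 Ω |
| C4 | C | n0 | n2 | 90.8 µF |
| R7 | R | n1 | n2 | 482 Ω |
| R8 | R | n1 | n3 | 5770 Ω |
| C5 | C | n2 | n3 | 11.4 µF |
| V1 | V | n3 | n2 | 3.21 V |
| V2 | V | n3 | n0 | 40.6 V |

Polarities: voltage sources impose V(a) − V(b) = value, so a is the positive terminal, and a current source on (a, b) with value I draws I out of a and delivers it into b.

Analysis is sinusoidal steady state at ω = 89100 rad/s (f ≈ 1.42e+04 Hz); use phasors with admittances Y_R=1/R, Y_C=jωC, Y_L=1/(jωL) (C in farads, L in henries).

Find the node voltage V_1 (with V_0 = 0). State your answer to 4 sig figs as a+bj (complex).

Element admittances at ω=89100 rad/s:
  Y(R1) = 0.0009804+0.000j S between n2,n3
  Y(R2) = 0.0008547+0.000j S between n0,n3
  Y(C1) = 0.000+2.914j S between n3,n1
  Y(L1) = 0.000-0.02110j S between n2,n1
  Y(R3) = 0.001045+0.000j S between n0,n3
  Y(C2) = 0.000+0.4945j S between n1,n3
  Y(C3) = 0.000+0.04125j S between n3,n2
  I1: injects 0.00324 A into n0 (from n3)
  Y(R4) = 0.03704+0.000j S between n3,n1
  Y(R5) = 0.001866+0.000j S between n1,n2
  Y(R6) = 0.005405+0.000j S between n2,n3
  Y(C4) = 0.000+8.090j S between n0,n2
  Y(R7) = 0.002075+0.000j S between n1,n2
  Y(R8) = 0.0001733+0.000j S between n1,n3
  Y(C5) = 0.000+1.016j S between n2,n3
  V1: constraint V(n3)−V(n2) = 3.21
  V2: constraint V(n3)−V(n0) = 40.6
Assemble and solve the 5×5 MNA system:
  V(n1)=40.62+0.003977j  V(n2)=37.39+0.000j  V(n3)=40.60+0.000j
  i(V1)=-0.03331+299.2j  i(V2)=-0.08037-302.5j

40.62+0.003977j V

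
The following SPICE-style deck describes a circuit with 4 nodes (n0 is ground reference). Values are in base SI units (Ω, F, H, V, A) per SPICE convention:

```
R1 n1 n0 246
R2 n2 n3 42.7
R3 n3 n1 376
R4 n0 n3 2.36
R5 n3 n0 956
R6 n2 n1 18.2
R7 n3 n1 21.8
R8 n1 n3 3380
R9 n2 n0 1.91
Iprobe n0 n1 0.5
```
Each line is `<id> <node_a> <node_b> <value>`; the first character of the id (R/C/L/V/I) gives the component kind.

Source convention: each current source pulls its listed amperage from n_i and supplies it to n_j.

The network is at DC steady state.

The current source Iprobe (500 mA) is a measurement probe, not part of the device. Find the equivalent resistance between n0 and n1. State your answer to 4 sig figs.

MNA unknowns: 3 node voltages V₁..V_3
R1: Y=0.004065 on G[1,0]
R2: Y=0.02342 on G[2,3]
R3: Y=0.002660 on G[3,1]
R4: Y=0.4237 on G[0,3]
R5: Y=0.001046 on G[3,0]
R6: Y=0.05495 on G[2,1]
R7: Y=0.04587 on G[3,1]
R8: Y=0.0002959 on G[1,3]
R9: Y=0.5236 on G[2,0]
Iprobe: z[0]−=0.5, z[1]+=0.5
solve → V1=5.124, V2=0.4882, V3=0.5263

R_eq = 10.25 Ω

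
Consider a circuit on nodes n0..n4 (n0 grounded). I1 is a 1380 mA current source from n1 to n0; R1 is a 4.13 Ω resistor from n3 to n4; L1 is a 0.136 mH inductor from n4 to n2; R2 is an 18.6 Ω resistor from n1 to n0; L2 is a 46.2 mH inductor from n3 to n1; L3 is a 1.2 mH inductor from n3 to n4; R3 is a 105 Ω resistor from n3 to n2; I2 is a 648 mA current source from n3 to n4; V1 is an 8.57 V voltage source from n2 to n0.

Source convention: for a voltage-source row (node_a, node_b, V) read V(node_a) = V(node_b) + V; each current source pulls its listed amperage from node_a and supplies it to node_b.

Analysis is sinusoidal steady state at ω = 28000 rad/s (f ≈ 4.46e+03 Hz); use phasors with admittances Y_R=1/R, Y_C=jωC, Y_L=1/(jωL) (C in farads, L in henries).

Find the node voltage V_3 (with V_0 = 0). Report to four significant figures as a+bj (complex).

Apply KCL at each of the 4 non-ground nodes and solve the resulting linear system.
Node n1: branches {I1, R2, L2} → V_1 = -25.66-0.4542j
Node n2: branches {L1, R3, V1} → V_2 = 8.570+0.000j
Node n3: branches {R1, L2, L3, R3, I2} → V_3 = 5.925-0.1130j
Node n4: branches {R1, L1, L3, I2} → V_4 = 8.473+0.09491j
Source currents: i(V1)=-0.0002638+0.02442j

5.925-0.1130j V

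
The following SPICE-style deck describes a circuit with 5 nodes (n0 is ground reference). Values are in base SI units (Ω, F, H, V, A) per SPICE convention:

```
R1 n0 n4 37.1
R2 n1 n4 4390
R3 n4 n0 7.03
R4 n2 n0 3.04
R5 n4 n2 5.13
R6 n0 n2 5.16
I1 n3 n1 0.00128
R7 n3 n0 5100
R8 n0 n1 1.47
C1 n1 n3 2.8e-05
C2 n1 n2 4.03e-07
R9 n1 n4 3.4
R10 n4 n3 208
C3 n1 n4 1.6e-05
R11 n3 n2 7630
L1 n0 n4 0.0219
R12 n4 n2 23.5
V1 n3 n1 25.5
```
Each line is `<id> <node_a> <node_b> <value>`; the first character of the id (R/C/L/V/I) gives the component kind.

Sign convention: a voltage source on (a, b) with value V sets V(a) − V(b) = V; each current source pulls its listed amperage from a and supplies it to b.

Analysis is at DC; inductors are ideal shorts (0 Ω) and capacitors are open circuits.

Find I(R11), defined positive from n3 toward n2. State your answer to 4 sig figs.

Apply KCL at each of the 4 non-ground nodes and solve the resulting linear system.
Node n1: branches {R2, I1, R8, C1, C2, R9, C3, V1} → V_1 = -0.1336
Node n2: branches {R4, R5, R6, C2, R11, R12} → V_2 = 0.004372
Node n3: branches {I1, R7, C1, R10, R11, V1} → V_3 = 25.37
Node n4: branches {R1, R2, R3, R5, R9, R10, C3, L1, R12} → V_4 = 0.000
Source currents: i(L1)=-0.08365, i(V1)=-0.1315

0.003324 A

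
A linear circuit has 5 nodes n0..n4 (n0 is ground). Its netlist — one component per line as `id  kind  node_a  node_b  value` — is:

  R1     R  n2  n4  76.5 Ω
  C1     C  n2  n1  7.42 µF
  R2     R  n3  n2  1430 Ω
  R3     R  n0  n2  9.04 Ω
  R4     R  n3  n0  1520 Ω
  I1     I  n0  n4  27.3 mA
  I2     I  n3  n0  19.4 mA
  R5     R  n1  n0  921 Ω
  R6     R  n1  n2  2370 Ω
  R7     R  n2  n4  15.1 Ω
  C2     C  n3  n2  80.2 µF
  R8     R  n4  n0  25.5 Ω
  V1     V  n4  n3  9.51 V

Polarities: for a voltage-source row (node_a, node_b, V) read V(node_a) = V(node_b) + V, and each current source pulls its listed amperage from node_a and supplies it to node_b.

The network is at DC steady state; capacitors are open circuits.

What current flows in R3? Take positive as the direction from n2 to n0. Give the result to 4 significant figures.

Apply KCL at each of the 4 non-ground nodes and solve the resulting linear system.
Node n1: branches {C1, R5, R6} → V_1 = 0.01472
Node n2: branches {R1, C1, R2, R3, R6, R7, C2} → V_2 = 0.05261
Node n3: branches {R2, R4, I2, C2, V1} → V_3 = -9.301
Node n4: branches {R1, I1, R7, R8, V1} → V_4 = 0.2087
Source currents: i(V1)=0.006740

0.005819 A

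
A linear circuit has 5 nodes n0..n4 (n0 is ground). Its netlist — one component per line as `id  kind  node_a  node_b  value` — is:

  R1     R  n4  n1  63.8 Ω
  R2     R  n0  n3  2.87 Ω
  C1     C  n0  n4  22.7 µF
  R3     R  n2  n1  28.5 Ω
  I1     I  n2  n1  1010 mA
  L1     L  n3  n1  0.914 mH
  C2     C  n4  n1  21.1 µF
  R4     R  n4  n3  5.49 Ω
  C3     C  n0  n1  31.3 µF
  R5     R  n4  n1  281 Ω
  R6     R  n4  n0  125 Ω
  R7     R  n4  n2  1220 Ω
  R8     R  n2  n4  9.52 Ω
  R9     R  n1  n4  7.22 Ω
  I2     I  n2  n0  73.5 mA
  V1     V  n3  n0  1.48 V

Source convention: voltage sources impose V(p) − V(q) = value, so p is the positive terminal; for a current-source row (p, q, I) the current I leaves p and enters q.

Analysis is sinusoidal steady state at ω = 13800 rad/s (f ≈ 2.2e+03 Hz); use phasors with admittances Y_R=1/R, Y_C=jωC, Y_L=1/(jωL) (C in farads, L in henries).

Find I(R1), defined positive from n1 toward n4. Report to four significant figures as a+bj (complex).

MNA unknowns: 4 node voltages V₁..V_4 plus 1 source current (V1)
R1: Y=0.01567+0.000j on G[4,1]
R2: Y=0.3484+0.000j on G[0,3]
C1: Y=0.000+0.3133j on G[0,4]
R3: Y=0.03509+0.000j on G[2,1]
I1: z[2]−=1.01, z[1]+=1.01
L1: Y=0.000-0.07928j on G[3,1]
C2: Y=0.000+0.2912j on G[4,1]
R4: Y=0.1821+0.000j on G[4,3]
C3: Y=0.000+0.4319j on G[0,1]
R5: Y=0.003559+0.000j on G[4,1]
R6: Y=0.008000+0.000j on G[4,0]
R7: Y=0.0008197+0.000j on G[4,2]
R8: Y=0.1050+0.000j on G[2,4]
R9: Y=0.1385+0.000j on G[1,4]
I2: z[2]−=0.0735, z[0]+=0.0735
V1: row V3−V0=1.48, i_V1 at 3,0
solve → V1=-0.05051-0.9558j, V2=-8.024-0.09677j, V3=1.480+0.000j, V4=-0.4318+0.1879j
aux → i_V1=-0.9397+0.1556j

0.005976-0.01793j A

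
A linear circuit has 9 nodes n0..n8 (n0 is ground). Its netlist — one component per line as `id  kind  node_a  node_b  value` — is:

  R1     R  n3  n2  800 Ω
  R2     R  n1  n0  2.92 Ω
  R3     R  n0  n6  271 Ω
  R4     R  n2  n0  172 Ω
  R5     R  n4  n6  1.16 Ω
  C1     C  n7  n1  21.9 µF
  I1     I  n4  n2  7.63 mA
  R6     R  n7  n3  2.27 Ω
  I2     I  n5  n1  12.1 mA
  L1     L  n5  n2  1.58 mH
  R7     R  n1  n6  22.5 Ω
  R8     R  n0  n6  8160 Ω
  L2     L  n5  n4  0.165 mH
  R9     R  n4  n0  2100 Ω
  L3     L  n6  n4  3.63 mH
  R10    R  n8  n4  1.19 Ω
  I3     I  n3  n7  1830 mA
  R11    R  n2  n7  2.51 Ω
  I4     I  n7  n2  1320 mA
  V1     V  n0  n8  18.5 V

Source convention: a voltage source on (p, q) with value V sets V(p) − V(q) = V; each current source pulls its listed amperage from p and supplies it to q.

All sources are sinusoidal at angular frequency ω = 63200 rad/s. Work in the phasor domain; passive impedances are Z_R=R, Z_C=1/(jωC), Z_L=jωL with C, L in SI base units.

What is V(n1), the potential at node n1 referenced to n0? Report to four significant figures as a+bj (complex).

Apply KCL at each of the 8 non-ground nodes and solve the resulting linear system.
Node n1: branches {R2, C1, I2, R7} → V_1 = -1.927+0.4185j
Node n2: branches {R1, R4, I1, L1, R11, I4} → V_2 = 1.456+0.8475j
Node n3: branches {R1, R6, I3} → V_3 = -5.939+0.4278j
Node n4: branches {R5, I1, L2, R9, L3, R10} → V_4 = -17.64-0.1757j
Node n5: branches {I2, L1, L2} → V_5 = -15.83-0.1932j
Node n6: branches {R3, R5, R7, R8, L3} → V_6 = -16.80-0.1419j
Node n7: branches {C1, R6, I3, R11, I4} → V_7 = -1.806+0.4266j
Node n8: branches {R10, V1} → V_8 = -18.50+0.000j
Source currents: i(V1)=-0.7240+0.1476j

-1.927+0.4185j V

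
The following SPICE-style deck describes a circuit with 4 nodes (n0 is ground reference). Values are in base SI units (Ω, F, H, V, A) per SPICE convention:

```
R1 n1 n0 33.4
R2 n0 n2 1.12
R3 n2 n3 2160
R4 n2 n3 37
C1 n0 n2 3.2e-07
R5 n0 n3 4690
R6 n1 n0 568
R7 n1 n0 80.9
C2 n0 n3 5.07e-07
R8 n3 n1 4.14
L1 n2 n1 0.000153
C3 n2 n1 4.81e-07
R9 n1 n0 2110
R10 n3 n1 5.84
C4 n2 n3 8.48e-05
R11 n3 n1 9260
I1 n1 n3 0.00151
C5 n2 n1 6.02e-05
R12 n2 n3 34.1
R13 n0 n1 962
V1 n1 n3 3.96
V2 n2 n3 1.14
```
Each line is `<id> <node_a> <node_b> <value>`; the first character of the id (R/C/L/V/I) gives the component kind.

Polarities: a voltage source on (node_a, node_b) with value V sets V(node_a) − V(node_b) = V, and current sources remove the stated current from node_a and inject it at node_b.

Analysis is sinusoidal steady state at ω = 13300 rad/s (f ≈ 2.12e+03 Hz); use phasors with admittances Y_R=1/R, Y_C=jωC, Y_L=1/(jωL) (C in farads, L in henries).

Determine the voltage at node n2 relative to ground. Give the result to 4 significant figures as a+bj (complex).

Element admittances at ω=13300 rad/s:
  Y(R1) = 0.02994+0.000j S between n1,n0
  Y(R2) = 0.8929+0.000j S between n0,n2
  Y(R3) = 0.0004630+0.000j S between n2,n3
  Y(R4) = 0.02703+0.000j S between n2,n3
  Y(C1) = 0.000+0.004256j S between n0,n2
  Y(R5) = 0.0002132+0.000j S between n0,n3
  Y(R6) = 0.001761+0.000j S between n1,n0
  Y(R7) = 0.01236+0.000j S between n1,n0
  Y(C2) = 0.000+0.006743j S between n0,n3
  Y(R8) = 0.2415+0.000j S between n3,n1
  Y(L1) = 0.000-0.4914j S between n2,n1
  Y(C3) = 0.000+0.006397j S between n2,n1
  Y(R9) = 0.0004739+0.000j S between n1,n0
  Y(R10) = 0.1712+0.000j S between n3,n1
  Y(C4) = 0.000+1.128j S between n2,n3
  Y(R11) = 0.0001080+0.000j S between n3,n1
  I1: injects 0.00151 A into n3 (from n1)
  Y(C5) = 0.000+0.8007j S between n2,n1
  Y(R12) = 0.02933+0.000j S between n2,n3
  Y(R13) = 0.001040+0.000j S between n0,n1
  V1: constraint V(n1)−V(n3) = 3.96
  V2: constraint V(n2)−V(n3) = 1.14
Assemble and solve the 5×5 MNA system:
  V(n1)=2.683+0.009790j  V(n2)=-0.1365+0.009790j  V(n3)=-1.277+0.009790j
  i(V1)=-1.759-0.8905j  i(V2)=0.05719-0.4038j

-0.1365+0.009790j V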